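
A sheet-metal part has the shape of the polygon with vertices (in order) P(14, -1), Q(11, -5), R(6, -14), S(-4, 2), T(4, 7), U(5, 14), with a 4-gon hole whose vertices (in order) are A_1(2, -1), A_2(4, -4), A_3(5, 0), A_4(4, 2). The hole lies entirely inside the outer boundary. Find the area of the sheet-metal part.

212.5

Outer boundary:
Apply the shoelace formula: 2A = Σ (x_i·y_{i+1} − x_{i+1}·y_i), indices taken mod 6.
Σ = (-59) + (-124) + (-44) + (-36) + (21) + (-201) = -443
Area = |Σ|/2 = 221.5.
Hole:
Cross-terms: -4, 20, 10, -8  ⇒  Σ = 18
Area = |Σ|/2 = 9.
Net area = 221.5 − 9 = 212.5.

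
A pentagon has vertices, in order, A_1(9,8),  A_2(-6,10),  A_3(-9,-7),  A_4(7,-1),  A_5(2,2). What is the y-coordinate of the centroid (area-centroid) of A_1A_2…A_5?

Apply the surveyor's formula. First the cross-terms c_i = x_i·y_{i+1} − x_{i+1}·y_i:
  138, 132, 58, 16, -2  ⇒  2A = 342, A = 171.
Then Σ (y_i + y_{i+1})·c_i = 2412, so ȳ = 2412 / (6·171) = 134/57.

134/57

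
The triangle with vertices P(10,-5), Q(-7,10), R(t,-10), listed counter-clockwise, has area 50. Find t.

The doubled signed area Σ (x_i y_{i+1} − x_{i+1} y_i) is linear in t.
With t=0 it equals 235; the coefficient of t is -15 (from the two edges through R).
So -15·t + 235 = 2·50 = 100 ⇒ t = 9.

9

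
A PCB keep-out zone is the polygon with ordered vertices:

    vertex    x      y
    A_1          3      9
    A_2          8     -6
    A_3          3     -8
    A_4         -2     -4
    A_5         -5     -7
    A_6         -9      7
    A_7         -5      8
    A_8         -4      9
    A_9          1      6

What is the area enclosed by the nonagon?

Apply Gauss's area formula: 2A = Σ (x_i·y_{i+1} − x_{i+1}·y_i), indices taken mod 9.
Σ = (-90) + (-46) + (-28) + (-6) + (-98) + (-37) + (-13) + (-33) + (-9) = -360
Area = |Σ|/2 = 180.

180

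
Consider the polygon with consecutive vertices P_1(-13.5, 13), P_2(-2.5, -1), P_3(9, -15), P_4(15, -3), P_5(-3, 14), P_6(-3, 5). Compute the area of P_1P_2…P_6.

Σ = (46) + (46.5) + (198) + (201) + (27) + (28.5) = 547
Area = |Σ|/2 = 273.5.

273.5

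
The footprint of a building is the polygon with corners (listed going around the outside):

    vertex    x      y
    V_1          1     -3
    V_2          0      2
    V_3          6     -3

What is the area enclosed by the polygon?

Apply the shoelace (surveyor's) formula: 2A = Σ (x_i·y_{i+1} − x_{i+1}·y_i), indices taken mod 3.
V_1→V_2: (1)(2) − (0)(-3) = 2
V_2→V_3: (0)(-3) − (6)(2) = -12
V_3→V_1: (6)(-3) − (1)(-3) = -15
Σ = -25
Area = |Σ|/2 = 12.5.

12.5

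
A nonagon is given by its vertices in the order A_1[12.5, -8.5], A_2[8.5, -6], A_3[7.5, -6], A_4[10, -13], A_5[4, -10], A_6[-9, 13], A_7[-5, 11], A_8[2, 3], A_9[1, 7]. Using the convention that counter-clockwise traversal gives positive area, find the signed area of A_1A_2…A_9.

-144.125

Apply Gauss's area formula: 2A = Σ (x_i·y_{i+1} − x_{i+1}·y_i), indices taken mod 9.
Cross-terms: -2.75, -6, -37.5, -48, -38, -34, -37, 11, -96  ⇒  Σ = -288.25
Signed area = Σ/2 = -144.125 (negative ⇒ clockwise traversal).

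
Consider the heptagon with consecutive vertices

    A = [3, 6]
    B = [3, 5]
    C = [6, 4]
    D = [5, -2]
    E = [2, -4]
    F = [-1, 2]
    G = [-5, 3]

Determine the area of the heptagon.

Σ = (-3) + (-18) + (-32) + (-16) + (0) + (7) + (-39) = -101
Area = |Σ|/2 = 50.5.

50.5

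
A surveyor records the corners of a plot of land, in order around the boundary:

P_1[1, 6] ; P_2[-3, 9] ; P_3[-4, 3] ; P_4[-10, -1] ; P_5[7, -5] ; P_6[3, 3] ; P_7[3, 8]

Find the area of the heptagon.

103

Cross-terms: 27, 27, 34, 57, 36, 15, 10  ⇒  Σ = 206
Area = |Σ|/2 = 103.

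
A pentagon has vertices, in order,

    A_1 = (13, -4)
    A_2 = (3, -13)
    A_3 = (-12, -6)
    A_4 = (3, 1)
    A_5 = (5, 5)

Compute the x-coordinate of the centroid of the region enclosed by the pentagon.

Apply Gauss's area formula. First the cross-terms c_i = x_i·y_{i+1} − x_{i+1}·y_i:
  -157, -174, 6, 10, -85  ⇒  2A = -400, A = -200.
Then Σ (x_i + x_{i+1})·c_i = -2450, so x̄ = -2450 / (6·(-200)) = 49/24.

49/24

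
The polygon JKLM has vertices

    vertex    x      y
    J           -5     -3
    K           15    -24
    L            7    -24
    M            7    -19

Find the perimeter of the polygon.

62

|JK| = √((20)² + (-21)²) = √841 = 29
|KL| = √((-8)² + (0)²) = √64 = 8
|LM| = √((0)² + (5)²) = √25 = 5
|MJ| = √((-12)² + (16)²) = √400 = 20
Perimeter = 29 + 8 + 5 + 20 = 62.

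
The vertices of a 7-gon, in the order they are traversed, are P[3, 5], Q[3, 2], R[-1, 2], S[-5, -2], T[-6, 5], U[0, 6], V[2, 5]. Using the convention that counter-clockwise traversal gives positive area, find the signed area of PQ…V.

Apply the shoelace (surveyor's) formula: 2A = Σ (x_i·y_{i+1} − x_{i+1}·y_i), indices taken mod 7.
P→Q: (3)(2) − (3)(5) = -9
Q→R: (3)(2) − (-1)(2) = 8
R→S: (-1)(-2) − (-5)(2) = 12
S→T: (-5)(5) − (-6)(-2) = -37
T→U: (-6)(6) − (0)(5) = -36
U→V: (0)(5) − (2)(6) = -12
V→P: (2)(5) − (3)(5) = -5
Σ = -79
Signed area = Σ/2 = -39.5 (negative ⇒ clockwise traversal).

-39.5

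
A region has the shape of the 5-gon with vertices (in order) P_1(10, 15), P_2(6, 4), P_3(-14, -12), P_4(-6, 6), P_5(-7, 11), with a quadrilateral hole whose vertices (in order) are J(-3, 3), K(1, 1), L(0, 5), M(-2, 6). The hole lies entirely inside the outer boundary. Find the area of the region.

Outer boundary:
Apply the surveyor's formula: 2A = Σ (x_i·y_{i+1} − x_{i+1}·y_i), indices taken mod 5.
Σ = (-50) + (-16) + (-156) + (-24) + (-215) = -461
Area = |Σ|/2 = 230.5.
Hole:
Σ = (-6) + (5) + (10) + (12) = 21
Area = |Σ|/2 = 10.5.
Net area = 230.5 − 10.5 = 220.

220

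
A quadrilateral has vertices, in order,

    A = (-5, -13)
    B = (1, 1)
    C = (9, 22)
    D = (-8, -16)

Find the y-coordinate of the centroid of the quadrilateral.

-43/33

Apply Gauss's area formula. First the cross-terms c_i = x_i·y_{i+1} − x_{i+1}·y_i:
  8, 13, 32, 24  ⇒  2A = 77, A = 38.5.
Then Σ (y_i + y_{i+1})·c_i = -301, so ȳ = -301 / (6·38.5) = -43/33.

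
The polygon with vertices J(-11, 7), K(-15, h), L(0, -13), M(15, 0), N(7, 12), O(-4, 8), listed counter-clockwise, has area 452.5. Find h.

Write out the shoelace sum; only the two edges meeting at K involve h:
2·Area = [((-11)·h − (-15)·7) + ((-15)·(-13) − 0·h)] + 539
       = -11·h + 839 = 905
⇒ h = -6.

-6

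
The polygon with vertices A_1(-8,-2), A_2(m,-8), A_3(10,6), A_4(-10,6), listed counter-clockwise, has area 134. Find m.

-8

Write out the shoelace sum; only the two edges meeting at A_2 involve m:
2·Area = [((-8)·(-8) − m·(-2)) + (m·6 − 10·(-8))] + 188
       = 8·m + 332 = 268
⇒ m = -8.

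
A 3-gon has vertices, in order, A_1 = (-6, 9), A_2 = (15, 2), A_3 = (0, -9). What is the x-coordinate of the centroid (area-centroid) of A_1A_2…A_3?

Apply the shoelace (surveyor's) formula. First the cross-terms c_i = x_i·y_{i+1} − x_{i+1}·y_i:
  -147, -135, -54  ⇒  2A = -336, A = -168.
Then Σ (x_i + x_{i+1})·c_i = -3024, so x̄ = -3024 / (6·(-168)) = 3.

3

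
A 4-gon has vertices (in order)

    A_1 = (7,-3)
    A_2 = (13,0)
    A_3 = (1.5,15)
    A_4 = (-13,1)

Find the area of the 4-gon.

231.25

A_1→A_2: (7)(0) − (13)(-3) = 39
A_2→A_3: (13)(15) − (1.5)(0) = 195
A_3→A_4: (1.5)(1) − (-13)(15) = 196.5
A_4→A_1: (-13)(-3) − (7)(1) = 32
Σ = 462.5
Area = |Σ|/2 = 231.25.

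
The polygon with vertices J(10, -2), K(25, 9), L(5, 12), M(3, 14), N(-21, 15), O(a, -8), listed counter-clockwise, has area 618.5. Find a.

-13

Write out the shoelace sum; only the two edges meeting at O involve a:
2·Area = [((-21)·(-8) − a·15) + (a·(-2) − 10·(-8))] + 768
       = -17·a + 1016 = 1237
⇒ a = -13.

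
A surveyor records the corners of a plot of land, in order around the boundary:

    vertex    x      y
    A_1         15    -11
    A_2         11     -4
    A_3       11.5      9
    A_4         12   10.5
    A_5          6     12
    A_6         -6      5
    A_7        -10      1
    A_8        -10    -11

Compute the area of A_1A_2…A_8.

420.375

Cross-terms: 61, 145, 12.75, 81, 102, 44, 120, 275  ⇒  Σ = 840.75
Area = |Σ|/2 = 420.375.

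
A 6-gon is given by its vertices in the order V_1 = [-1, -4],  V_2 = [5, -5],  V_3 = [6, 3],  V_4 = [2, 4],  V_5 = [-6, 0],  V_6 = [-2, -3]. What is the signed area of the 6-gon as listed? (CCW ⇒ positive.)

V_1→V_2: (-1)(-5) − (5)(-4) = 25
V_2→V_3: (5)(3) − (6)(-5) = 45
V_3→V_4: (6)(4) − (2)(3) = 18
V_4→V_5: (2)(0) − (-6)(4) = 24
V_5→V_6: (-6)(-3) − (-2)(0) = 18
V_6→V_1: (-2)(-4) − (-1)(-3) = 5
Σ = 135
Signed area = Σ/2 = 67.5 (positive ⇒ counter-clockwise traversal).

67.5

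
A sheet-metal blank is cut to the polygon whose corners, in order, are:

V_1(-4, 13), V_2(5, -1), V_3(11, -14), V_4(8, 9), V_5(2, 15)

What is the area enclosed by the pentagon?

Σ = (-61) + (-59) + (211) + (102) + (86) = 279
Area = |Σ|/2 = 139.5.

139.5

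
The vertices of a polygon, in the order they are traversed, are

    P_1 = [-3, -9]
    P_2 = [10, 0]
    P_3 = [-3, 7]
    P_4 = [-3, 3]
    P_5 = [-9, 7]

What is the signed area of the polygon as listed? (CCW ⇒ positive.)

140

Σ = (90) + (70) + (12) + (6) + (102) = 280
Signed area = Σ/2 = 140 (positive ⇒ counter-clockwise traversal).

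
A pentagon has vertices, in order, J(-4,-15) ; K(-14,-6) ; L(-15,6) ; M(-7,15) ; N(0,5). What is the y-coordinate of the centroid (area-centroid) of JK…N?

Apply the shoelace (surveyor's) formula. First the cross-terms c_i = x_i·y_{i+1} − x_{i+1}·y_i:
  -186, -174, -183, -35, 20  ⇒  2A = -558, A = -279.
Then Σ (y_i + y_{i+1})·c_i = -837, so ȳ = -837 / (6·(-279)) = 0.5.

0.5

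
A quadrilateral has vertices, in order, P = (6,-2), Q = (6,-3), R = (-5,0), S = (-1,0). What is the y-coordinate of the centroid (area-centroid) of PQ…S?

Apply Gauss's area formula. First the cross-terms c_i = x_i·y_{i+1} − x_{i+1}·y_i:
  -6, -15, 0, 2  ⇒  2A = -19, A = -9.5.
Then Σ (y_i + y_{i+1})·c_i = 71, so ȳ = 71 / (6·(-9.5)) = -71/57.

-71/57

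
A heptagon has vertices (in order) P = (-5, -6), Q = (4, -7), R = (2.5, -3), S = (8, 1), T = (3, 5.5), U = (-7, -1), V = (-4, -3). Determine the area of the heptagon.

96.75

Apply the surveyor's formula: 2A = Σ (x_i·y_{i+1} − x_{i+1}·y_i), indices taken mod 7.
P→Q: (-5)(-7) − (4)(-6) = 59
Q→R: (4)(-3) − (2.5)(-7) = 5.5
R→S: (2.5)(1) − (8)(-3) = 26.5
S→T: (8)(5.5) − (3)(1) = 41
T→U: (3)(-1) − (-7)(5.5) = 35.5
U→V: (-7)(-3) − (-4)(-1) = 17
V→P: (-4)(-6) − (-5)(-3) = 9
Σ = 193.5
Area = |Σ|/2 = 96.75.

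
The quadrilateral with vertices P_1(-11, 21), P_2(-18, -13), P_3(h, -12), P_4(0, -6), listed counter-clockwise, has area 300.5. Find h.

The doubled signed area Σ (x_i y_{i+1} − x_{i+1} y_i) is linear in h.
With h=0 it equals 671; the coefficient of h is 7 (from the two edges through P_3).
So 7·h + 671 = 2·300.5 = 601 ⇒ h = -10.

-10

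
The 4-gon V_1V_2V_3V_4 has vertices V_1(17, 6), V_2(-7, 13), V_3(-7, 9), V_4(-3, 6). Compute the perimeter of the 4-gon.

54

|V_1V_2| = √((-24)² + (7)²) = √625 = 25
|V_2V_3| = √((0)² + (-4)²) = √16 = 4
|V_3V_4| = √((4)² + (-3)²) = √25 = 5
|V_4V_1| = √((20)² + (0)²) = √400 = 20
Perimeter = 25 + 4 + 5 + 20 = 54.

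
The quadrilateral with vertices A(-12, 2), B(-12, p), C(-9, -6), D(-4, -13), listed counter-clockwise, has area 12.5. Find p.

0

Write out the shoelace sum; only the two edges meeting at B involve p:
2·Area = [((-12)·p − (-12)·2) + ((-12)·(-6) − (-9)·p)] + -71
       = -3·p + 25 = 25
⇒ p = 0.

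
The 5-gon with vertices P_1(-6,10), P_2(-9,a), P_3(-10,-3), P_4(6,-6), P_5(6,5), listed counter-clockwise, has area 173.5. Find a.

The doubled signed area Σ (x_i y_{i+1} − x_{i+1} y_i) is linear in a.
With a=0 it equals 351; the coefficient of a is 4 (from the two edges through P_2).
So 4·a + 351 = 2·173.5 = 347 ⇒ a = -1.

-1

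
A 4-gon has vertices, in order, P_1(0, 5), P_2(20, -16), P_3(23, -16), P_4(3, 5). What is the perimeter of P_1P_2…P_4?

|P_1P_2| = √((20)² + (-21)²) = √841 = 29
|P_2P_3| = √((3)² + (0)²) = √9 = 3
|P_3P_4| = √((-20)² + (21)²) = √841 = 29
|P_4P_1| = √((-3)² + (0)²) = √9 = 3
Perimeter = 29 + 3 + 29 + 3 = 64.

64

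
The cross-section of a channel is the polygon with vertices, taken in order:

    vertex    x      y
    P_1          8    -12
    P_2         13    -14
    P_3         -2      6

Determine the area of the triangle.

35

Apply the shoelace formula: 2A = Σ (x_i·y_{i+1} − x_{i+1}·y_i), indices taken mod 3.
Σ = (44) + (50) + (-24) = 70
Area = |Σ|/2 = 35.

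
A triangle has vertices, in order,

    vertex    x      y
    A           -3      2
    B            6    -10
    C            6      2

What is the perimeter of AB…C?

36

|AB| = √((9)² + (-12)²) = √225 = 15
|BC| = √((0)² + (12)²) = √144 = 12
|CA| = √((-9)² + (0)²) = √81 = 9
Perimeter = 15 + 12 + 9 = 36.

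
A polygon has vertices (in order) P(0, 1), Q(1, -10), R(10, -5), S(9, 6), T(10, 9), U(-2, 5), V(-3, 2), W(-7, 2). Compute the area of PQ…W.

150

Apply the surveyor's formula: 2A = Σ (x_i·y_{i+1} − x_{i+1}·y_i), indices taken mod 8.
P→Q: (0)(-10) − (1)(1) = -1
Q→R: (1)(-5) − (10)(-10) = 95
R→S: (10)(6) − (9)(-5) = 105
S→T: (9)(9) − (10)(6) = 21
T→U: (10)(5) − (-2)(9) = 68
U→V: (-2)(2) − (-3)(5) = 11
V→W: (-3)(2) − (-7)(2) = 8
W→P: (-7)(1) − (0)(2) = -7
Σ = 300
Area = |Σ|/2 = 150.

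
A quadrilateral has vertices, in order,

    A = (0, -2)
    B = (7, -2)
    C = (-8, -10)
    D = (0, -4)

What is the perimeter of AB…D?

36

|AB| = √((7)² + (0)²) = √49 = 7
|BC| = √((-15)² + (-8)²) = √289 = 17
|CD| = √((8)² + (6)²) = √100 = 10
|DA| = √((0)² + (2)²) = √4 = 2
Perimeter = 7 + 17 + 10 + 2 = 36.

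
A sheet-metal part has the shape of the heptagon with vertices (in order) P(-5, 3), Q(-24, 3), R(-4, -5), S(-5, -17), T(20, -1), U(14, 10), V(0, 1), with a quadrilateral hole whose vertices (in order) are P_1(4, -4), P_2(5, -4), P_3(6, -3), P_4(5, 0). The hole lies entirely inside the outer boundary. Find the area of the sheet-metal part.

401

Outer boundary:
Σ = (57) + (132) + (43) + (345) + (214) + (14) + (5) = 810
Area = |Σ|/2 = 405.
Hole:
P_1→P_2: (4)(-4) − (5)(-4) = 4
P_2→P_3: (5)(-3) − (6)(-4) = 9
P_3→P_4: (6)(0) − (5)(-3) = 15
P_4→P_1: (5)(-4) − (4)(0) = -20
Σ = 8
Area = |Σ|/2 = 4.
Net area = 405 − 4 = 401.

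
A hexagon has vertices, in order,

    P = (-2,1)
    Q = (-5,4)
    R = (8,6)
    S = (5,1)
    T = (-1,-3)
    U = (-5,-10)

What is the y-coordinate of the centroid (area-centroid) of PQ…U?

157/131

Apply the shoelace formula. First the cross-terms c_i = x_i·y_{i+1} − x_{i+1}·y_i:
  -3, -62, -22, -14, -5, -25  ⇒  2A = -131, A = -65.5.
Then Σ (y_i + y_{i+1})·c_i = -471, so ȳ = -471 / (6·(-65.5)) = 157/131.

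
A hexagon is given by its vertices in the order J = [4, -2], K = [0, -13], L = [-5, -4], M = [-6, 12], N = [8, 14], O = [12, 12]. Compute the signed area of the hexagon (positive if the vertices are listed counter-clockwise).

Σ = (-52) + (-65) + (-84) + (-180) + (-72) + (-72) = -525
Signed area = Σ/2 = -262.5 (negative ⇒ clockwise traversal).

-262.5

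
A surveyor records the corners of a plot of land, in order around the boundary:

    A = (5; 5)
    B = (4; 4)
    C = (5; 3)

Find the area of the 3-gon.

1

Σ = (0) + (-8) + (10) = 2
Area = |Σ|/2 = 1.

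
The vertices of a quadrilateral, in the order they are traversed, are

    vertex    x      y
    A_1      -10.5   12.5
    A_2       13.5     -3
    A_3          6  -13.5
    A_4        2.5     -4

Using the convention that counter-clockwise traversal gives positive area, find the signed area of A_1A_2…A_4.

-151.25

Apply Gauss's area formula: 2A = Σ (x_i·y_{i+1} − x_{i+1}·y_i), indices taken mod 4.
A_1→A_2: (-10.5)(-3) − (13.5)(12.5) = -137.25
A_2→A_3: (13.5)(-13.5) − (6)(-3) = -164.25
A_3→A_4: (6)(-4) − (2.5)(-13.5) = 9.75
A_4→A_1: (2.5)(12.5) − (-10.5)(-4) = -10.75
Σ = -302.5
Signed area = Σ/2 = -151.25 (negative ⇒ clockwise traversal).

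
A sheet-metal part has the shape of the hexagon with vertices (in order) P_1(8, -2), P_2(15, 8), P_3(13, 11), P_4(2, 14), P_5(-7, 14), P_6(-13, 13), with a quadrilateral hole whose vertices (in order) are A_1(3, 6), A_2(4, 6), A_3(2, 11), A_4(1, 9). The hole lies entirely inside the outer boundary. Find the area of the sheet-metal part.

Outer boundary:
Apply Gauss's area formula: 2A = Σ (x_i·y_{i+1} − x_{i+1}·y_i), indices taken mod 6.
P_1→P_2: (8)(8) − (15)(-2) = 94
P_2→P_3: (15)(11) − (13)(8) = 61
P_3→P_4: (13)(14) − (2)(11) = 160
P_4→P_5: (2)(14) − (-7)(14) = 126
P_5→P_6: (-7)(13) − (-13)(14) = 91
P_6→P_1: (-13)(-2) − (8)(13) = -78
Σ = 454
Area = |Σ|/2 = 227.
Hole:
Σ = (-6) + (32) + (7) + (-21) = 12
Area = |Σ|/2 = 6.
Net area = 227 − 6 = 221.

221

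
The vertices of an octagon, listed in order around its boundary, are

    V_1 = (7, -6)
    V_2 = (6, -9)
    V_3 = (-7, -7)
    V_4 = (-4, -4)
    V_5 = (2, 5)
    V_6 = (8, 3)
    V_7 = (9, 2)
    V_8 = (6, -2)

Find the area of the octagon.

Cross-terms: -27, -105, 0, -12, -34, -11, -30, -22  ⇒  Σ = -241
Area = |Σ|/2 = 120.5.

120.5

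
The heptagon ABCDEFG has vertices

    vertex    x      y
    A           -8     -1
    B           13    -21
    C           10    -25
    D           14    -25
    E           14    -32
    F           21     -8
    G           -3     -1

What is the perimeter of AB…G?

|AB| = √((21)² + (-20)²) = √841 = 29
|BC| = √((-3)² + (-4)²) = √25 = 5
|CD| = √((4)² + (0)²) = √16 = 4
|DE| = √((0)² + (-7)²) = √49 = 7
|EF| = √((7)² + (24)²) = √625 = 25
|FG| = √((-24)² + (7)²) = √625 = 25
|GA| = √((-5)² + (0)²) = √25 = 5
Perimeter = 29 + 5 + 4 + 7 + 25 + 25 + 5 = 100.

100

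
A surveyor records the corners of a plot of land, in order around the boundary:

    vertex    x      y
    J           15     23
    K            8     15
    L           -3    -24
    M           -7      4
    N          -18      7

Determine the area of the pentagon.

391

Apply the shoelace formula: 2A = Σ (x_i·y_{i+1} − x_{i+1}·y_i), indices taken mod 5.
J→K: (15)(15) − (8)(23) = 41
K→L: (8)(-24) − (-3)(15) = -147
L→M: (-3)(4) − (-7)(-24) = -180
M→N: (-7)(7) − (-18)(4) = 23
N→J: (-18)(23) − (15)(7) = -519
Σ = -782
Area = |Σ|/2 = 391.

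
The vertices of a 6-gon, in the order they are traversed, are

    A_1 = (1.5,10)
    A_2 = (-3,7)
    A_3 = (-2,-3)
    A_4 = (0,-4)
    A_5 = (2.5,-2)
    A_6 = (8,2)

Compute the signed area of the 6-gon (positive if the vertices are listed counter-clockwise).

Apply Gauss's area formula: 2A = Σ (x_i·y_{i+1} − x_{i+1}·y_i), indices taken mod 6.
Cross-terms: 40.5, 23, 8, 10, 21, 77  ⇒  Σ = 179.5
Signed area = Σ/2 = 89.75 (positive ⇒ counter-clockwise traversal).

89.75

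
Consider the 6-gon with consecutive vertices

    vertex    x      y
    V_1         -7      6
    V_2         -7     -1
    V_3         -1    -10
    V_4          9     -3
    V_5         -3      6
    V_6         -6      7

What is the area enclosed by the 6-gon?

V_1→V_2: (-7)(-1) − (-7)(6) = 49
V_2→V_3: (-7)(-10) − (-1)(-1) = 69
V_3→V_4: (-1)(-3) − (9)(-10) = 93
V_4→V_5: (9)(6) − (-3)(-3) = 45
V_5→V_6: (-3)(7) − (-6)(6) = 15
V_6→V_1: (-6)(6) − (-7)(7) = 13
Σ = 284
Area = |Σ|/2 = 142.

142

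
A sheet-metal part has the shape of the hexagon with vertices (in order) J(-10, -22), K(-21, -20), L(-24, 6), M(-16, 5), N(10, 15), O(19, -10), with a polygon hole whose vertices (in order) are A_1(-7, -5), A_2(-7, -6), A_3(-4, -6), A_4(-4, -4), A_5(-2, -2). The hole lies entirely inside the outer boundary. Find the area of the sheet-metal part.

1036

Outer boundary:
J→K: (-10)(-20) − (-21)(-22) = -262
K→L: (-21)(6) − (-24)(-20) = -606
L→M: (-24)(5) − (-16)(6) = -24
M→N: (-16)(15) − (10)(5) = -290
N→O: (10)(-10) − (19)(15) = -385
O→J: (19)(-22) − (-10)(-10) = -518
Σ = -2085
Area = |Σ|/2 = 1042.5.
Hole:
Apply the shoelace (surveyor's) formula: 2A = Σ (x_i·y_{i+1} − x_{i+1}·y_i), indices taken mod 5.
Σ = (7) + (18) + (-8) + (0) + (-4) = 13
Area = |Σ|/2 = 6.5.
Net area = 1042.5 − 6.5 = 1036.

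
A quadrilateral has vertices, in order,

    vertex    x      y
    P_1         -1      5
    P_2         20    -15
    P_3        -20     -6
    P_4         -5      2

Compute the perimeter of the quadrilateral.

|P_1P_2| = √((21)² + (-20)²) = √841 = 29
|P_2P_3| = √((-40)² + (9)²) = √1681 = 41
|P_3P_4| = √((15)² + (8)²) = √289 = 17
|P_4P_1| = √((4)² + (3)²) = √25 = 5
Perimeter = 29 + 41 + 17 + 5 = 92.

92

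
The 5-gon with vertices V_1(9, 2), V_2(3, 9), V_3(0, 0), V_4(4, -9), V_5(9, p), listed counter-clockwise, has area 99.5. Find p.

The doubled signed area Σ (x_i y_{i+1} − x_{i+1} y_i) is linear in p.
With p=0 it equals 174; the coefficient of p is -5 (from the two edges through V_5).
So -5·p + 174 = 2·99.5 = 199 ⇒ p = -5.

-5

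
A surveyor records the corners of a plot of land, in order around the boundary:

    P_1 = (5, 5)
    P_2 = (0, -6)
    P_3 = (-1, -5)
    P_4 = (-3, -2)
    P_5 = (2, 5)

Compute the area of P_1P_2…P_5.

37.5

Apply Gauss's area formula: 2A = Σ (x_i·y_{i+1} − x_{i+1}·y_i), indices taken mod 5.
P_1→P_2: (5)(-6) − (0)(5) = -30
P_2→P_3: (0)(-5) − (-1)(-6) = -6
P_3→P_4: (-1)(-2) − (-3)(-5) = -13
P_4→P_5: (-3)(5) − (2)(-2) = -11
P_5→P_1: (2)(5) − (5)(5) = -15
Σ = -75
Area = |Σ|/2 = 37.5.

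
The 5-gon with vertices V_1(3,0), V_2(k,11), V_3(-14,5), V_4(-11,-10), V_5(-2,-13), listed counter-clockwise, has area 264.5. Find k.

-3

The doubled signed area Σ (x_i y_{i+1} − x_{i+1} y_i) is linear in k.
With k=0 it equals 544; the coefficient of k is 5 (from the two edges through V_2).
So 5·k + 544 = 2·264.5 = 529 ⇒ k = -3.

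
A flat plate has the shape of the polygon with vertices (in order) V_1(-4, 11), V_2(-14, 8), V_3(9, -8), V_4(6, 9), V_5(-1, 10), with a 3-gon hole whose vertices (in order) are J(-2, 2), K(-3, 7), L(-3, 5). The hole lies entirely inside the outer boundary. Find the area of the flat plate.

Outer boundary:
Apply Gauss's area formula: 2A = Σ (x_i·y_{i+1} − x_{i+1}·y_i), indices taken mod 5.
Cross-terms: 122, 40, 129, 69, 29  ⇒  Σ = 389
Area = |Σ|/2 = 194.5.
Hole:
Apply the shoelace (surveyor's) formula: 2A = Σ (x_i·y_{i+1} − x_{i+1}·y_i), indices taken mod 3.
Σ = (-8) + (6) + (4) = 2
Area = |Σ|/2 = 1.
Net area = 194.5 − 1 = 193.5.

193.5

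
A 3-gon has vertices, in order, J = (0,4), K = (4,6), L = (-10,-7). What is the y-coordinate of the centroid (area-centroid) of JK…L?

1

Apply the surveyor's formula. First the cross-terms c_i = x_i·y_{i+1} − x_{i+1}·y_i:
  -16, 32, -40  ⇒  2A = -24, A = -12.
Then Σ (y_i + y_{i+1})·c_i = -72, so ȳ = -72 / (6·(-12)) = 1.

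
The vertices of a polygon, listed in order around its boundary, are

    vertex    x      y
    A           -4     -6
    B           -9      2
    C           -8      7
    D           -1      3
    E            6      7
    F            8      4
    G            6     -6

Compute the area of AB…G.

Apply the surveyor's formula: 2A = Σ (x_i·y_{i+1} − x_{i+1}·y_i), indices taken mod 7.
Σ = (-62) + (-47) + (-17) + (-25) + (-32) + (-72) + (-60) = -315
Area = |Σ|/2 = 157.5.

157.5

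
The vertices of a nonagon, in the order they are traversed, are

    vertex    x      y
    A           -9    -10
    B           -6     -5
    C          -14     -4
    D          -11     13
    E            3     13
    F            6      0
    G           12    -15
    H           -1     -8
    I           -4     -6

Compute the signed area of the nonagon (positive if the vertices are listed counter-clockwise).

-394

Σ = (-15) + (-46) + (-226) + (-182) + (-78) + (-90) + (-111) + (-26) + (-14) = -788
Signed area = Σ/2 = -394 (negative ⇒ clockwise traversal).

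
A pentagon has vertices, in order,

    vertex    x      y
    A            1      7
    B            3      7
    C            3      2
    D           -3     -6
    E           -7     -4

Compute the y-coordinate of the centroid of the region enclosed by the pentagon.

Apply Gauss's area formula. First the cross-terms c_i = x_i·y_{i+1} − x_{i+1}·y_i:
  -14, -15, -12, -30, -45  ⇒  2A = -116, A = -58.
Then Σ (y_i + y_{i+1})·c_i = -118, so ȳ = -118 / (6·(-58)) = 59/174.

59/174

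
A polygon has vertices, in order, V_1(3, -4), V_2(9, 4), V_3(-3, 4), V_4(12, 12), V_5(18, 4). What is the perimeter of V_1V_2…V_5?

|V_1V_2| = √((6)² + (8)²) = √100 = 10
|V_2V_3| = √((-12)² + (0)²) = √144 = 12
|V_3V_4| = √((15)² + (8)²) = √289 = 17
|V_4V_5| = √((6)² + (-8)²) = √100 = 10
|V_5V_1| = √((-15)² + (-8)²) = √289 = 17
Perimeter = 10 + 12 + 17 + 10 + 17 = 66.

66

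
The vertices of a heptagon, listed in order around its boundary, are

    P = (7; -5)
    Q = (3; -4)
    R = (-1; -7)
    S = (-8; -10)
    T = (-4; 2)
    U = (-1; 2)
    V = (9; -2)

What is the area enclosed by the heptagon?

P→Q: (7)(-4) − (3)(-5) = -13
Q→R: (3)(-7) − (-1)(-4) = -25
R→S: (-1)(-10) − (-8)(-7) = -46
S→T: (-8)(2) − (-4)(-10) = -56
T→U: (-4)(2) − (-1)(2) = -6
U→V: (-1)(-2) − (9)(2) = -16
V→P: (9)(-5) − (7)(-2) = -31
Σ = -193
Area = |Σ|/2 = 96.5.

96.5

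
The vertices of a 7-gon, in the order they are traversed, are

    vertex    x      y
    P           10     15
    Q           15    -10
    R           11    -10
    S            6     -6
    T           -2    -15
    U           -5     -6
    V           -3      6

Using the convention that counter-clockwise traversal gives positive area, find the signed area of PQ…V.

-344.5

Apply the surveyor's formula: 2A = Σ (x_i·y_{i+1} − x_{i+1}·y_i), indices taken mod 7.
P→Q: (10)(-10) − (15)(15) = -325
Q→R: (15)(-10) − (11)(-10) = -40
R→S: (11)(-6) − (6)(-10) = -6
S→T: (6)(-15) − (-2)(-6) = -102
T→U: (-2)(-6) − (-5)(-15) = -63
U→V: (-5)(6) − (-3)(-6) = -48
V→P: (-3)(15) − (10)(6) = -105
Σ = -689
Signed area = Σ/2 = -344.5 (negative ⇒ clockwise traversal).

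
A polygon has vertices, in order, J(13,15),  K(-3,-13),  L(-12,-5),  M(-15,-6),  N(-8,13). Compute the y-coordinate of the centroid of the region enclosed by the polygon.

Apply the surveyor's formula. First the cross-terms c_i = x_i·y_{i+1} − x_{i+1}·y_i:
  -124, -141, -3, -243, -289  ⇒  2A = -800, A = -400.
Then Σ (y_i + y_{i+1})·c_i = -7470, so ȳ = -7470 / (6·(-400)) = 3.1125.

3.1125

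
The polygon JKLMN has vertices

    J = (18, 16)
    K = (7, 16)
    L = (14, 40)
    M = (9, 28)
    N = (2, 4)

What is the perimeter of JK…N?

94

|JK| = √((-11)² + (0)²) = √121 = 11
|KL| = √((7)² + (24)²) = √625 = 25
|LM| = √((-5)² + (-12)²) = √169 = 13
|MN| = √((-7)² + (-24)²) = √625 = 25
|NJ| = √((16)² + (12)²) = √400 = 20
Perimeter = 11 + 25 + 13 + 25 + 20 = 94.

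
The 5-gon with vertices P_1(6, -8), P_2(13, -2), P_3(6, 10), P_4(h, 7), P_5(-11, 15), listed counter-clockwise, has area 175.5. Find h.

0

Write out the shoelace sum; only the two edges meeting at P_4 involve h:
2·Area = [(6·7 − h·10) + (h·15 − (-11)·7)] + 232
       = 5·h + 351 = 351
⇒ h = 0.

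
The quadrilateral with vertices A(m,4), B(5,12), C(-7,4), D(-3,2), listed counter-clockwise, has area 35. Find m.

The doubled signed area Σ (x_i y_{i+1} − x_{i+1} y_i) is linear in m.
With m=0 it equals 70; the coefficient of m is 10 (from the two edges through A).
So 10·m + 70 = 2·35 = 70 ⇒ m = 0.

0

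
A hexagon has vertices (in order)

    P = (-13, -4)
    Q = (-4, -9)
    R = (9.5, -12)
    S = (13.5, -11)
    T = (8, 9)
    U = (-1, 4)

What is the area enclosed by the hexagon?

299.25

Apply the shoelace (surveyor's) formula: 2A = Σ (x_i·y_{i+1} − x_{i+1}·y_i), indices taken mod 6.
Σ = (101) + (133.5) + (57.5) + (209.5) + (41) + (56) = 598.5
Area = |Σ|/2 = 299.25.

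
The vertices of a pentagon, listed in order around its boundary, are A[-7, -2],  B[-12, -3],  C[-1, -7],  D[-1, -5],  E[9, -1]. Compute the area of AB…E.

48.5

Apply the surveyor's formula: 2A = Σ (x_i·y_{i+1} − x_{i+1}·y_i), indices taken mod 5.
Σ = (-3) + (81) + (-2) + (46) + (-25) = 97
Area = |Σ|/2 = 48.5.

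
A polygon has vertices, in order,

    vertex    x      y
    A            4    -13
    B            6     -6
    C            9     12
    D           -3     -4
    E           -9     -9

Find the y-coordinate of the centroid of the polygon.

Apply the surveyor's formula. First the cross-terms c_i = x_i·y_{i+1} − x_{i+1}·y_i:
  54, 126, 0, -9, 153  ⇒  2A = 324, A = 162.
Then Σ (y_i + y_{i+1})·c_i = -3519, so ȳ = -3519 / (6·162) = -391/108.

-391/108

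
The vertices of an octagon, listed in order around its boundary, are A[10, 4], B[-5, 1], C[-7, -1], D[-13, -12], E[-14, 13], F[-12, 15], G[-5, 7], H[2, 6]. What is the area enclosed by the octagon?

191.5

Apply the shoelace formula: 2A = Σ (x_i·y_{i+1} − x_{i+1}·y_i), indices taken mod 8.
Σ = (30) + (12) + (71) + (-337) + (-54) + (-9) + (-44) + (-52) = -383
Area = |Σ|/2 = 191.5.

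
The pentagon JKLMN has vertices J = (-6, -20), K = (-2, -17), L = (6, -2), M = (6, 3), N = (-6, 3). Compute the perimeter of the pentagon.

|JK| = √((4)² + (3)²) = √25 = 5
|KL| = √((8)² + (15)²) = √289 = 17
|LM| = √((0)² + (5)²) = √25 = 5
|MN| = √((-12)² + (0)²) = √144 = 12
|NJ| = √((0)² + (-23)²) = √529 = 23
Perimeter = 5 + 17 + 5 + 12 + 23 = 62.

62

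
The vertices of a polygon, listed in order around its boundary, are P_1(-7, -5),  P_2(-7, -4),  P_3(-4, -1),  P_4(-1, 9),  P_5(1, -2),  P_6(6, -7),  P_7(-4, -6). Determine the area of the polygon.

P_1→P_2: (-7)(-4) − (-7)(-5) = -7
P_2→P_3: (-7)(-1) − (-4)(-4) = -9
P_3→P_4: (-4)(9) − (-1)(-1) = -37
P_4→P_5: (-1)(-2) − (1)(9) = -7
P_5→P_6: (1)(-7) − (6)(-2) = 5
P_6→P_7: (6)(-6) − (-4)(-7) = -64
P_7→P_1: (-4)(-5) − (-7)(-6) = -22
Σ = -141
Area = |Σ|/2 = 70.5.

70.5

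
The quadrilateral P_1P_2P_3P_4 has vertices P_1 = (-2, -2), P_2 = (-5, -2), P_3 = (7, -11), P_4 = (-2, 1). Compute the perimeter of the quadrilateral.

36

|P_1P_2| = √((-3)² + (0)²) = √9 = 3
|P_2P_3| = √((12)² + (-9)²) = √225 = 15
|P_3P_4| = √((-9)² + (12)²) = √225 = 15
|P_4P_1| = √((0)² + (-3)²) = √9 = 3
Perimeter = 3 + 15 + 15 + 3 = 36.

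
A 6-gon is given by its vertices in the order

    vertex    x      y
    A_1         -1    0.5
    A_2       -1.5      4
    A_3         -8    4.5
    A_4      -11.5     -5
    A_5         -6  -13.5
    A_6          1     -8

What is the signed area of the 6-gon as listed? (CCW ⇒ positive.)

146.5

Apply Gauss's area formula: 2A = Σ (x_i·y_{i+1} − x_{i+1}·y_i), indices taken mod 6.
A_1→A_2: (-1)(4) − (-1.5)(0.5) = -3.25
A_2→A_3: (-1.5)(4.5) − (-8)(4) = 25.25
A_3→A_4: (-8)(-5) − (-11.5)(4.5) = 91.75
A_4→A_5: (-11.5)(-13.5) − (-6)(-5) = 125.25
A_5→A_6: (-6)(-8) − (1)(-13.5) = 61.5
A_6→A_1: (1)(0.5) − (-1)(-8) = -7.5
Σ = 293
Signed area = Σ/2 = 146.5 (positive ⇒ counter-clockwise traversal).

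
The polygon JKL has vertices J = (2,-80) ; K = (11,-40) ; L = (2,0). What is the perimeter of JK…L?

|JK| = √((9)² + (40)²) = √1681 = 41
|KL| = √((-9)² + (40)²) = √1681 = 41
|LJ| = √((0)² + (-80)²) = √6400 = 80
Perimeter = 41 + 41 + 80 = 162.

162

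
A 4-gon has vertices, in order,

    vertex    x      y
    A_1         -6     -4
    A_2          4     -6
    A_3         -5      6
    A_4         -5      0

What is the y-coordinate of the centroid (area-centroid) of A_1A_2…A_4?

-35/24

Apply the shoelace formula. First the cross-terms c_i = x_i·y_{i+1} − x_{i+1}·y_i:
  52, -6, 30, 20  ⇒  2A = 96, A = 48.
Then Σ (y_i + y_{i+1})·c_i = -420, so ȳ = -420 / (6·48) = -35/24.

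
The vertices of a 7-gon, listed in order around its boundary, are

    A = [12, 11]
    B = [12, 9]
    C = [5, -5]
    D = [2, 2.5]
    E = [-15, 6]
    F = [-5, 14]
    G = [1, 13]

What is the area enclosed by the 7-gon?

230.5

Apply the surveyor's formula: 2A = Σ (x_i·y_{i+1} − x_{i+1}·y_i), indices taken mod 7.
A→B: (12)(9) − (12)(11) = -24
B→C: (12)(-5) − (5)(9) = -105
C→D: (5)(2.5) − (2)(-5) = 22.5
D→E: (2)(6) − (-15)(2.5) = 49.5
E→F: (-15)(14) − (-5)(6) = -180
F→G: (-5)(13) − (1)(14) = -79
G→A: (1)(11) − (12)(13) = -145
Σ = -461
Area = |Σ|/2 = 230.5.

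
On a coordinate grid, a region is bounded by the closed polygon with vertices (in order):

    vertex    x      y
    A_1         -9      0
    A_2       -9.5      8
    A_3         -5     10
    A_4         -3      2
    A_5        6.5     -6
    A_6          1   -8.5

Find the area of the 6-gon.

113.875

Cross-terms: -72, -55, 20, 5, -49.25, -76.5  ⇒  Σ = -227.75
Area = |Σ|/2 = 113.875.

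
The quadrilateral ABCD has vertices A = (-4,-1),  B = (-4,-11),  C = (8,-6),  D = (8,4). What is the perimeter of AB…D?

46

|AB| = √((0)² + (-10)²) = √100 = 10
|BC| = √((12)² + (5)²) = √169 = 13
|CD| = √((0)² + (10)²) = √100 = 10
|DA| = √((-12)² + (-5)²) = √169 = 13
Perimeter = 10 + 13 + 10 + 13 = 46.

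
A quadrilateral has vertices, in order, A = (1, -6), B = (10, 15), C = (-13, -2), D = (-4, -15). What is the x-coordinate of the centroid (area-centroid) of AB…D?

Apply Gauss's area formula. First the cross-terms c_i = x_i·y_{i+1} − x_{i+1}·y_i:
  75, 175, 187, 39  ⇒  2A = 476, A = 238.
Then Σ (x_i + x_{i+1})·c_i = -2996, so x̄ = -2996 / (6·238) = -107/51.

-107/51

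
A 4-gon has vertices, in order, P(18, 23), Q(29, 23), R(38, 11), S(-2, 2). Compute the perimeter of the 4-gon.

|PQ| = √((11)² + (0)²) = √121 = 11
|QR| = √((9)² + (-12)²) = √225 = 15
|RS| = √((-40)² + (-9)²) = √1681 = 41
|SP| = √((20)² + (21)²) = √841 = 29
Perimeter = 11 + 15 + 41 + 29 = 96.

96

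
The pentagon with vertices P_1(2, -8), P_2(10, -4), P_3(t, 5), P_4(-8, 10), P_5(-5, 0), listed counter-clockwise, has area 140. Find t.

2

The doubled signed area Σ (x_i y_{i+1} − x_{i+1} y_i) is linear in t.
With t=0 it equals 252; the coefficient of t is 14 (from the two edges through P_3).
So 14·t + 252 = 2·140 = 280 ⇒ t = 2.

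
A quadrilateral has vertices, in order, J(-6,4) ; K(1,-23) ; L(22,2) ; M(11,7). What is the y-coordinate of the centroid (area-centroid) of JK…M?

Apply the shoelace formula. First the cross-terms c_i = x_i·y_{i+1} − x_{i+1}·y_i:
  134, 508, 132, 86  ⇒  2A = 860, A = 430.
Then Σ (y_i + y_{i+1})·c_i = -11080, so ȳ = -11080 / (6·430) = -554/129.

-554/129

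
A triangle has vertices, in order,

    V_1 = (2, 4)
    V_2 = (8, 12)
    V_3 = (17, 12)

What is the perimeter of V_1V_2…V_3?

|V_1V_2| = √((6)² + (8)²) = √100 = 10
|V_2V_3| = √((9)² + (0)²) = √81 = 9
|V_3V_1| = √((-15)² + (-8)²) = √289 = 17
Perimeter = 10 + 9 + 17 = 36.

36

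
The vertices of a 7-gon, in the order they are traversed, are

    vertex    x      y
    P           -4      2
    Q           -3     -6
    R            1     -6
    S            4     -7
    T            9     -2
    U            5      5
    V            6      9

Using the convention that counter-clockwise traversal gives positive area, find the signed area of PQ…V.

Apply the surveyor's formula: 2A = Σ (x_i·y_{i+1} − x_{i+1}·y_i), indices taken mod 7.
Cross-terms: 30, 24, 17, 55, 55, 15, 48  ⇒  Σ = 244
Signed area = Σ/2 = 122 (positive ⇒ counter-clockwise traversal).

122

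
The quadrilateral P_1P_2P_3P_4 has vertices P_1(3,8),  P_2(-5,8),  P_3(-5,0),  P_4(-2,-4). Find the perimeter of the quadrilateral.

34

|P_1P_2| = √((-8)² + (0)²) = √64 = 8
|P_2P_3| = √((0)² + (-8)²) = √64 = 8
|P_3P_4| = √((3)² + (-4)²) = √25 = 5
|P_4P_1| = √((5)² + (12)²) = √169 = 13
Perimeter = 8 + 8 + 5 + 13 = 34.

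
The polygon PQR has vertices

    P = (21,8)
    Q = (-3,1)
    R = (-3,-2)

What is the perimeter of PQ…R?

|PQ| = √((-24)² + (-7)²) = √625 = 25
|QR| = √((0)² + (-3)²) = √9 = 3
|RP| = √((24)² + (10)²) = √676 = 26
Perimeter = 25 + 3 + 26 = 54.

54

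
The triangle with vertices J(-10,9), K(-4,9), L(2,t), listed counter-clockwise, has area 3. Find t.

Write out the shoelace sum; only the two edges meeting at L involve t:
2·Area = [((-4)·t − 2·9) + (2·9 − (-10)·t)] + -54
       = 6·t + -54 = 6
⇒ t = 10.

10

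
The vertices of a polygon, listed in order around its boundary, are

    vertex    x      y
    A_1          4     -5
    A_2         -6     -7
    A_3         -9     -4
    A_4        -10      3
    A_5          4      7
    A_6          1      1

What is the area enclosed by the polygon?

Apply Gauss's area formula: 2A = Σ (x_i·y_{i+1} − x_{i+1}·y_i), indices taken mod 6.
Σ = (-58) + (-39) + (-67) + (-82) + (-3) + (-9) = -258
Area = |Σ|/2 = 129.

129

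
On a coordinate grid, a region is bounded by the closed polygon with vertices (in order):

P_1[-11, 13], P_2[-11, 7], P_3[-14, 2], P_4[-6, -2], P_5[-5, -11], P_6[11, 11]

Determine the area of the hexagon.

284

Apply the surveyor's formula: 2A = Σ (x_i·y_{i+1} − x_{i+1}·y_i), indices taken mod 6.
Σ = (66) + (76) + (40) + (56) + (66) + (264) = 568
Area = |Σ|/2 = 284.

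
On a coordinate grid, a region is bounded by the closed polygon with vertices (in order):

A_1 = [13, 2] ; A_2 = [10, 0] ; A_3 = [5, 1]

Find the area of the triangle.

Apply the shoelace (surveyor's) formula: 2A = Σ (x_i·y_{i+1} − x_{i+1}·y_i), indices taken mod 3.
Σ = (-20) + (10) + (-3) = -13
Area = |Σ|/2 = 6.5.

6.5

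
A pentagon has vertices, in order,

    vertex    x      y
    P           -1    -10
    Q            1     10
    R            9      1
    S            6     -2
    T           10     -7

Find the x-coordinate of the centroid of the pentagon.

855/242

Apply Gauss's area formula. First the cross-terms c_i = x_i·y_{i+1} − x_{i+1}·y_i:
  0, -89, -24, -22, -107  ⇒  2A = -242, A = -121.
Then Σ (x_i + x_{i+1})·c_i = -2565, so x̄ = -2565 / (6·(-121)) = 855/242.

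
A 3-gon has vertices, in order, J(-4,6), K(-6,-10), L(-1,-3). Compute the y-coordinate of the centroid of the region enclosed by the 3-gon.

Apply the shoelace (surveyor's) formula. First the cross-terms c_i = x_i·y_{i+1} − x_{i+1}·y_i:
  76, 8, -18  ⇒  2A = 66, A = 33.
Then Σ (y_i + y_{i+1})·c_i = -462, so ȳ = -462 / (6·33) = -7/3.

-7/3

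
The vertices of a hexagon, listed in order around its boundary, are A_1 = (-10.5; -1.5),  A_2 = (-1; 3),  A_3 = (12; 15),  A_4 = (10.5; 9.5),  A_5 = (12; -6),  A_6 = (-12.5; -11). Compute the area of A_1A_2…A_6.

Cross-terms: -33, -51, -43.5, -177, -207, -96.75  ⇒  Σ = -608.25
Area = |Σ|/2 = 304.125.

304.125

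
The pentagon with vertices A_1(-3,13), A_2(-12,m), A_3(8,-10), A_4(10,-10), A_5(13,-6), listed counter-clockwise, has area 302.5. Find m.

The doubled signed area Σ (x_i y_{i+1} − x_{i+1} y_i) is linear in m.
With m=0 it equals 517; the coefficient of m is -11 (from the two edges through A_2).
So -11·m + 517 = 2·302.5 = 605 ⇒ m = -8.

-8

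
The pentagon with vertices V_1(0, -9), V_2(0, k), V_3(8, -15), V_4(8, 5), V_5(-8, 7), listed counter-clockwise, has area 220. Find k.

-14

The doubled signed area Σ (x_i y_{i+1} − x_{i+1} y_i) is linear in k.
With k=0 it equals 328; the coefficient of k is -8 (from the two edges through V_2).
So -8·k + 328 = 2·220 = 440 ⇒ k = -14.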